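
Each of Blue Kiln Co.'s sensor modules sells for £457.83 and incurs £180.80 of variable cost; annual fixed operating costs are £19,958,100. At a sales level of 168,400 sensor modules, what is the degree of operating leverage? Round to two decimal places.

1.75

Contribution at this volume is 168,400 × £277.03 = £46,651,852.00.
Operating income = contribution − fixed costs = £46,651,852.00 − £19,958,100 = £26,693,752.00.
DOL = contribution ÷ EBIT = £46,651,852.00 ÷ £26,693,752.00 = 1.7477.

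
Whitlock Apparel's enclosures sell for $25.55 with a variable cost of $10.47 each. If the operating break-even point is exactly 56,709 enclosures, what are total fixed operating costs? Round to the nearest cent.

Unit CM = price − variable cost = $25.55 − $10.47 = $15.08.
Since BE = FC / CM, FC = 56,709 × $15.08 = $855,171.72.

$855,171.72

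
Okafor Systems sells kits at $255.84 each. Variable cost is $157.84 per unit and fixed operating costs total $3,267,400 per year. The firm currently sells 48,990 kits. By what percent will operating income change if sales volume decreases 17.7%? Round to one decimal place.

-55.4%

Contribution at this volume is 48,990 × $98.00 = $4,801,020.00.
Subtracting fixed costs: EBIT = $4,801,020.00 − $3,267,400 = $1,533,620.00.
So DOL = total CM / EBIT = $4,801,020.00 / $1,533,620.00 = 3.1305.
Operating income changes by 3.1305 × -17.7% = -55.4%.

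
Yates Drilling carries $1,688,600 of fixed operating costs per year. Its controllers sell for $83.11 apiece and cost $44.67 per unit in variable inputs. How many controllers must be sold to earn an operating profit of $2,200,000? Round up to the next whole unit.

Contribution margin per unit = $83.11 − $44.67 = $38.44.
Need Q such that Q × $38.44 − $1,688,600 = $2,200,000, i.e. Q = $3,888,600 / $38.44 = 101,160.25 → 101,161.

101,161 controllers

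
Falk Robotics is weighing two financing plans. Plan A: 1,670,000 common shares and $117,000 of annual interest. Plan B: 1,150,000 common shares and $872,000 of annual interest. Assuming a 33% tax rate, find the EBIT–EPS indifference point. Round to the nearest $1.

$2,541,712

Set EPS_A = EPS_B: (EBIT − $117,000)(1 − 0.33) ÷ 1,670,000 = (EBIT − $872,000)(1 − 0.33) ÷ 1,150,000.
Cancelling (1 − t) and cross-multiplying: 1,150,000·(EBIT − 117,000) = 1,670,000·(EBIT − 872,000).
EBIT × (1,670,000 − 1,150,000) = 872,000 × 1,670,000 − 117,000 × 1,150,000 = 1,321,690,000,000, so EBIT = 1,321,690,000,000 ÷ 520,000 = 2,541,711.54.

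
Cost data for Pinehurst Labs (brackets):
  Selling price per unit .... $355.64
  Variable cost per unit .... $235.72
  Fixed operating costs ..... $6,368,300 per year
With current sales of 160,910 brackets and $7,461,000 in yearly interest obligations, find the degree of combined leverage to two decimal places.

3.53

At 160,910 units, contribution = 160,910 × $119.92 = $19,296,327.20.
EBIT = $19,296,327.20 − $6,368,300 = $12,928,027.20. Interest = $7,461,000.00, so EBIT − I = $5,467,027.20.
DCL = contribution ÷ (EBIT − I) = $19,296,327.20 ÷ $5,467,027.20 = 3.5296.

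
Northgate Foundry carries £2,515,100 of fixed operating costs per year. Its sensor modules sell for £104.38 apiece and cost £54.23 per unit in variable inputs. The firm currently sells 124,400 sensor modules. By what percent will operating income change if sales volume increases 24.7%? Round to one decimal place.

At 124,400 units, contribution = 124,400 × £50.15 = £6,238,660.00.
Subtracting fixed costs: EBIT = £6,238,660.00 − £2,515,100 = £3,723,560.00.
Degree of operating leverage = £6,238,660.00 / £3,723,560.00 = 1.6755.
So EBIT moves 1.6755 × (+24.7%) = +41.4%.

+41.4%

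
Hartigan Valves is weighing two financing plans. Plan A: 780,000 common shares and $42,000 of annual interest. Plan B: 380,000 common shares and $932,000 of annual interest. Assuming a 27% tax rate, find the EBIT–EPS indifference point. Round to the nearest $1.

$1,777,500

Set EPS_A = EPS_B: (EBIT − $42,000)(1 − 0.27) ÷ 780,000 = (EBIT − $932,000)(1 − 0.27) ÷ 380,000.
The (1 − t) factor cancels: (EBIT − 42,000) × 380,000 = (EBIT − 932,000) × 780,000.
Solving, EBIT = (932,000·780,000 − 42,000·380,000) / (780,000 − 380,000) = 711,000,000,000 / 400,000 = 1,777,500.00.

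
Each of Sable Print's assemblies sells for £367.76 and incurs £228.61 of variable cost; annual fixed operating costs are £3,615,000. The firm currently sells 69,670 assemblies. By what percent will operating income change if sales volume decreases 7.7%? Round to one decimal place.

Total contribution margin = 69,670 × £139.15 = £9,694,580.50.
Operating income = contribution − fixed costs = £9,694,580.50 − £3,615,000 = £6,079,580.50.
Degree of operating leverage = £9,694,580.50 / £6,079,580.50 = 1.5946.
So EBIT moves 1.5946 × (-7.7%) = -12.3%.

-12.3%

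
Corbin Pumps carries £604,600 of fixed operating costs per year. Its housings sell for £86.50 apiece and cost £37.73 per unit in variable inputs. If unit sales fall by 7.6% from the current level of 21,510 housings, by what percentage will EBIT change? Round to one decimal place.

Contribution at this volume is 21,510 × £48.77 = £1,049,042.70.
Subtracting fixed costs: EBIT = £1,049,042.70 − £604,600 = £444,442.70.
Degree of operating leverage = £1,049,042.70 / £444,442.70 = 2.3604.
Operating income changes by 2.3604 × -7.6% = -17.9%.

-17.9%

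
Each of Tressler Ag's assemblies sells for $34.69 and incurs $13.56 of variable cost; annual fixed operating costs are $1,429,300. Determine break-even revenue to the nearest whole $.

$2,346,541

Contribution margin per unit = $34.69 − $13.56 = $21.13, a CM ratio of $21.13 ÷ $34.69 = 0.6091.
Break-even sales = FC ÷ CM ratio = $1,429,300 × $34.69 / $21.13 = $2,346,541.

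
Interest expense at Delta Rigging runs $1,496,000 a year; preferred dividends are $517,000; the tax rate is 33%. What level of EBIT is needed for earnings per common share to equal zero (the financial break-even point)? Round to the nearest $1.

$2,267,642

Grossing the preferred dividend up to pre-tax terms: $517,000 / (1 − 0.33) = $771,641.79.
Financial break-even EBIT = interest + D_p ÷ (1 − t) = $1,496,000 + $771,641.79 = $2,267,641.79.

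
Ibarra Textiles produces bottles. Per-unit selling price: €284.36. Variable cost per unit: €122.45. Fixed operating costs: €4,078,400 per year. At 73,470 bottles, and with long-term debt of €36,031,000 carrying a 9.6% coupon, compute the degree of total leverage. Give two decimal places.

Contribution at this volume is 73,470 × €161.91 = €11,895,527.70.
EBIT = €11,895,527.70 − €4,078,400 = €7,817,127.70. Interest = €3,458,976.00.
DOL = €11,895,527.70 ÷ €7,817,127.70 = 1.5217; DFL = €7,817,127.70 ÷ €4,358,151.70 = 1.7937.
Combined leverage = 1.5217 × 1.7937 = 2.7295.

2.73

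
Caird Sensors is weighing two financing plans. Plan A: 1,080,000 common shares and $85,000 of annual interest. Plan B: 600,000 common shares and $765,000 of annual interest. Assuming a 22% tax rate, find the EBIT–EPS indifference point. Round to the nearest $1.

$1,615,000

Set EPS_A = EPS_B: (EBIT − $85,000)(1 − 0.22) ÷ 1,080,000 = (EBIT − $765,000)(1 − 0.22) ÷ 600,000.
The (1 − t) factor cancels: (EBIT − 85,000) × 600,000 = (EBIT − 765,000) × 1,080,000.
EBIT × (1,080,000 − 600,000) = 765,000 × 1,080,000 − 85,000 × 600,000 = 775,200,000,000, so EBIT = 775,200,000,000 ÷ 480,000 = 1,615,000.00.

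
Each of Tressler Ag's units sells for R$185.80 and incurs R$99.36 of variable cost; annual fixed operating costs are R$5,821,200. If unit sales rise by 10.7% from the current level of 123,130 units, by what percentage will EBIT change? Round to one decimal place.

+23.6%

At 123,130 units, contribution = 123,130 × R$86.44 = R$10,643,357.20.
Subtracting fixed costs: EBIT = R$10,643,357.20 − R$5,821,200 = R$4,822,157.20.
DOL = contribution ÷ EBIT = R$10,643,357.20 ÷ R$4,822,157.20 = 2.2072.
%ΔEBIT = DOL × %ΔSales = 2.2072 × +10.7% = +23.6%.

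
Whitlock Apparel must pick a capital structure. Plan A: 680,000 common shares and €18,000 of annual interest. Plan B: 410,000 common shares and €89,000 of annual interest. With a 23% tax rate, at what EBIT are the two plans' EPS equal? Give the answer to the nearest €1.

At indifference, (EBIT − 18,000)(1 − t)/680,000 = (EBIT − 89,000)(1 − t)/410,000.
The (1 − t) factor cancels: (EBIT − 18,000) × 410,000 = (EBIT − 89,000) × 680,000.
Solving, EBIT = (89,000·680,000 − 18,000·410,000) / (680,000 − 410,000) = 53,140,000,000 / 270,000 = 196,814.81.

€196,815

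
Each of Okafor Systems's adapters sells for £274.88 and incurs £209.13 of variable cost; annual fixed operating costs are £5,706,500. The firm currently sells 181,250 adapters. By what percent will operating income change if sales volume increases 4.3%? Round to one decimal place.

+8.3%

At 181,250 units, contribution = 181,250 × £65.75 = £11,917,187.50.
Operating income = contribution − fixed costs = £11,917,187.50 − £5,706,500 = £6,210,687.50.
So DOL = total CM / EBIT = £11,917,187.50 / £6,210,687.50 = 1.9188.
%ΔEBIT = DOL × %ΔSales = 1.9188 × +4.3% = +8.3%.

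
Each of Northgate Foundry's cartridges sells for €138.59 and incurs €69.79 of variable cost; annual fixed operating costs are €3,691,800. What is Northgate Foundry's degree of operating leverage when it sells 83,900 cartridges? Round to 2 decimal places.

2.77

At 83,900 units, contribution = 83,900 × €68.80 = €5,772,320.00.
Subtracting fixed costs: EBIT = €5,772,320.00 − €3,691,800 = €2,080,520.00.
DOL = contribution ÷ EBIT = €5,772,320.00 ÷ €2,080,520.00 = 2.7745.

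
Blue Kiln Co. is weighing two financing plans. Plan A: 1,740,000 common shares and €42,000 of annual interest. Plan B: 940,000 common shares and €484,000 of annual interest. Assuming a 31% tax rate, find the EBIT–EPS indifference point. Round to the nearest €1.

€1,003,350

Set EPS_A = EPS_B: (EBIT − €42,000)(1 − 0.31) ÷ 1,740,000 = (EBIT − €484,000)(1 − 0.31) ÷ 940,000.
Cancelling (1 − t) and cross-multiplying: 940,000·(EBIT − 42,000) = 1,740,000·(EBIT − 484,000).
EBIT × (1,740,000 − 940,000) = 484,000 × 1,740,000 − 42,000 × 940,000 = 802,680,000,000, so EBIT = 802,680,000,000 ÷ 800,000 = 1,003,350.00.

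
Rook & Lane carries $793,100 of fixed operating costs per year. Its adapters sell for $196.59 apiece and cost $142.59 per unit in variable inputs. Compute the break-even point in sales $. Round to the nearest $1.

$2,887,325

CM per unit = $196.59 − $142.59 = $54.00; CM ratio = $54.00 / $196.59 = 0.2747.
Break-even revenue = fixed costs × price ÷ CM = $793,100 × $196.59 ÷ $54.00 = $2,887,325.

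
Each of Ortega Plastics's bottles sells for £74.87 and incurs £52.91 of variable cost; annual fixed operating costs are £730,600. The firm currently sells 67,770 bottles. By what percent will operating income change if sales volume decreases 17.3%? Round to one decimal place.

Total contribution margin = 67,770 × £21.96 = £1,488,229.20.
Subtracting fixed costs: EBIT = £1,488,229.20 − £730,600 = £757,629.20.
Degree of operating leverage = £1,488,229.20 / £757,629.20 = 1.9643.
%ΔEBIT = DOL × %ΔSales = 1.9643 × -17.3% = -34.0%.

-34.0%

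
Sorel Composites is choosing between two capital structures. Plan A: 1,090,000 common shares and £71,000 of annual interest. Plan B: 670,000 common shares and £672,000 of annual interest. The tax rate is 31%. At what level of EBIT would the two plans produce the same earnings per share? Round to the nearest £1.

£1,630,738

At indifference, (EBIT − 71,000)(1 − t)/1,090,000 = (EBIT − 672,000)(1 − t)/670,000.
Cancelling (1 − t) and cross-multiplying: 670,000·(EBIT − 71,000) = 1,090,000·(EBIT − 672,000).
Solving, EBIT = (672,000·1,090,000 − 71,000·670,000) / (1,090,000 − 670,000) = 684,910,000,000 / 420,000 = 1,630,738.10.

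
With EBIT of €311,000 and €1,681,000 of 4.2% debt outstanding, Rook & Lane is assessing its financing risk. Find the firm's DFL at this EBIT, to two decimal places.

1.29

Interest = €70,602.00.
Degree of financial leverage = EBIT / (EBIT − interest) = €311,000 / €240,398.00 = 1.2937.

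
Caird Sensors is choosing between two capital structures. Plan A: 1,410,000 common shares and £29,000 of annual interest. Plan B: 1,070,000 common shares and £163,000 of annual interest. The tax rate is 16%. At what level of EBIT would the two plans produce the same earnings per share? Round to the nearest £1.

Set EPS_A = EPS_B: (EBIT − £29,000)(1 − 0.16) ÷ 1,410,000 = (EBIT − £163,000)(1 − 0.16) ÷ 1,070,000.
The (1 − t) factor cancels: (EBIT − 29,000) × 1,070,000 = (EBIT − 163,000) × 1,410,000.
EBIT × (1,410,000 − 1,070,000) = 163,000 × 1,410,000 − 29,000 × 1,070,000 = 198,800,000,000, so EBIT = 198,800,000,000 ÷ 340,000 = 584,705.88.

£584,706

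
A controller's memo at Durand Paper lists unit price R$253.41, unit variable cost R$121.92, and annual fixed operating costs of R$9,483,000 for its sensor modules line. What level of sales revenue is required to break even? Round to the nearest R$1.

R$18,275,816

CM per unit = R$253.41 − R$121.92 = R$131.49; CM ratio = R$131.49 / R$253.41 = 0.5189.
Break-even revenue = fixed costs × price ÷ CM = R$9,483,000 × R$253.41 ÷ R$131.49 = R$18,275,816.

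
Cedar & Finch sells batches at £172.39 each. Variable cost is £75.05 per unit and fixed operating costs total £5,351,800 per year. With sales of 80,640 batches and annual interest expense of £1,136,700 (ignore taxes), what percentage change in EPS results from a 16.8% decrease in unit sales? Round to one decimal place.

-96.9%

Contribution at this volume is 80,640 × £97.34 = £7,849,497.60.
EBIT = £7,849,497.60 − £5,351,800 = £2,497,697.60.
Interest = £1,136,700.00, so EBIT − I = £1,360,997.60.
Degree of combined leverage = contribution ÷ (EBIT − I) = £7,849,497.60 ÷ £1,360,997.60 = 5.7675.
%ΔEPS = DCL × %ΔSales = 5.7675 × -16.8% = -96.9%.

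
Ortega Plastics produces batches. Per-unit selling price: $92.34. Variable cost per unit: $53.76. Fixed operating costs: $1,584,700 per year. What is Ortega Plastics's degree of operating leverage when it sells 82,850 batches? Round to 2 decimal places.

1.98

Total contribution margin = 82,850 × $38.58 = $3,196,353.00.
EBIT = $3,196,353.00 − $1,584,700 = $1,611,653.00.
DOL = contribution ÷ EBIT = $3,196,353.00 ÷ $1,611,653.00 = 1.9833.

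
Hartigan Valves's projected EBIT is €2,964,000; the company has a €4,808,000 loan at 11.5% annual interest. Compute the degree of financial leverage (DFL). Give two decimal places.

1.23

Interest = €552,920.00.
Degree of financial leverage = EBIT / (EBIT − interest) = €2,964,000 / €2,411,080.00 = 1.2293.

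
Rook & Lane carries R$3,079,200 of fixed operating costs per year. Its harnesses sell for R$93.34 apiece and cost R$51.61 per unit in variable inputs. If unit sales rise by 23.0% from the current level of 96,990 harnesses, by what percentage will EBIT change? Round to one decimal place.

+96.1%

Contribution at this volume is 96,990 × R$41.73 = R$4,047,392.70.
EBIT = R$4,047,392.70 − R$3,079,200 = R$968,192.70.
Degree of operating leverage = R$4,047,392.70 / R$968,192.70 = 4.1804.
%ΔEBIT = DOL × %ΔSales = 4.1804 × +23.0% = +96.1%.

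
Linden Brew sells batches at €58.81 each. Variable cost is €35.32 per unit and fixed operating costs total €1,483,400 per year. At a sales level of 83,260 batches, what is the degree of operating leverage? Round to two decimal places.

4.14

Contribution at this volume is 83,260 × €23.49 = €1,955,777.40.
Subtracting fixed costs: EBIT = €1,955,777.40 − €1,483,400 = €472,377.40.
So DOL = total CM / EBIT = €1,955,777.40 / €472,377.40 = 4.1403.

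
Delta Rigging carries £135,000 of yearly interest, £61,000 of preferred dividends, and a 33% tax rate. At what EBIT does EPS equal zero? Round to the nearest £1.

Preferred dividends are paid after tax, so their pre-tax equivalent is £61,000 ÷ (1 − 0.33) = £91,044.78.
EPS = 0 when EBIT covers interest plus the pre-tax preferred burden: £135,000 + £91,044.78 = £226,044.78.

£226,045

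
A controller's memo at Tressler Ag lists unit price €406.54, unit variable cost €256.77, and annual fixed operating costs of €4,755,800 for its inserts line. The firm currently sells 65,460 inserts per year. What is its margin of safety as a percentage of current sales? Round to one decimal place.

Each unit contributes €406.54 − €256.77 = €149.77. Break-even units = €4,755,800 ÷ €149.77 = 31,754.02; break-even revenue = 31,754.02 × €406.54 = €12,909,280.44.
Actual sales revenue = 65,460 × €406.54 = €26,612,108.40.
Margin of safety = (€26,612,108.40 − €12,909,280.44) ÷ €26,612,108.40 = 51.5%.

51.5%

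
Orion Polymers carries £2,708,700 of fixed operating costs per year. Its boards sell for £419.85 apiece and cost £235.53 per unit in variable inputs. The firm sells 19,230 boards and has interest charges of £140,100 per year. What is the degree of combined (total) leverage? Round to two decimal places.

Total contribution margin = 19,230 × £184.32 = £3,544,473.60.
Operating income = contribution − fixed costs = £3,544,473.60 − £2,708,700 = £835,773.60. Interest = £140,100.00, so EBIT − I = £695,673.60.
DCL = contribution ÷ (EBIT − I) = £3,544,473.60 ÷ £695,673.60 = 5.0950.

5.10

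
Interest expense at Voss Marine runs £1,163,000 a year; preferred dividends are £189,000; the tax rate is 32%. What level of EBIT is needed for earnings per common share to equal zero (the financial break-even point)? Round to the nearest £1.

Preferred dividends are paid after tax, so their pre-tax equivalent is £189,000 ÷ (1 − 0.32) = £277,941.18.
EPS = 0 when EBIT covers interest plus the pre-tax preferred burden: £1,163,000 + £277,941.18 = £1,440,941.18.

£1,440,941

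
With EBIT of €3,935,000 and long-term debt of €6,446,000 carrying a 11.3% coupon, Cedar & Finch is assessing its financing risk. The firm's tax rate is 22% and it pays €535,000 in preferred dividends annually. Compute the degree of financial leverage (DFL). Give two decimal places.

1.56

Interest = €728,398.00.
Preferred dividends grossed up pre-tax: €535,000 / (1 − 0.22) = €685,897.44.
DFL = EBIT ÷ [EBIT − I − D_p/(1−t)] = €3,935,000 ÷ [€3,935,000 − €728,398.00 − €685,897.44] = €3,935,000 ÷ €2,520,704.56 = 1.5611.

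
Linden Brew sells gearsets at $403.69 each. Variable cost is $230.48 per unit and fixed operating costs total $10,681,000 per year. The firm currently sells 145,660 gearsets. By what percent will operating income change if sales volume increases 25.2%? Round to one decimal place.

Total contribution margin = 145,660 × $173.21 = $25,229,768.60.
Subtracting fixed costs: EBIT = $25,229,768.60 − $10,681,000 = $14,548,768.60.
DOL = contribution ÷ EBIT = $25,229,768.60 ÷ $14,548,768.60 = 1.7342.
%ΔEBIT = DOL × %ΔSales = 1.7342 × +25.2% = +43.7%.

+43.7%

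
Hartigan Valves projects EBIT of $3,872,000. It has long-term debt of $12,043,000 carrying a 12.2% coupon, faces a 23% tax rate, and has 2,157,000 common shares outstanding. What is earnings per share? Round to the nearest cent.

Pre-tax income = $3,872,000 − $1,469,246.00 = $2,402,754.00.
After tax at 23%: net income = $2,402,754.00 × 0.77 = $1,850,120.58.
Per share: $1,850,120.58 / 2,157,000 shares = $0.86.

$0.86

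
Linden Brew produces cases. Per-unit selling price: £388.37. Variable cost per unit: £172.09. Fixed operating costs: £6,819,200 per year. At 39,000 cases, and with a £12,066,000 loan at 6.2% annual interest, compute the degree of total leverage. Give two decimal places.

9.72

At 39,000 units, contribution = 39,000 × £216.28 = £8,434,920.00.
EBIT = £8,434,920.00 − £6,819,200 = £1,615,720.00. Interest = £748,092.00.
DOL = £8,434,920.00 ÷ £1,615,720.00 = 5.2205; DFL = £1,615,720.00 ÷ £867,628.00 = 1.8622.
DCL = DOL × DFL = 5.2205 × 1.8622 = 9.7216.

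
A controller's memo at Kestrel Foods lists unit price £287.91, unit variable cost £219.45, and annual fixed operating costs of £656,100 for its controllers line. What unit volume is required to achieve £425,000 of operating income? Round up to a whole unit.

15,792 controllers

Contribution margin per unit = £287.91 − £219.45 = £68.46.
Units = (FC + target) / CM = (£656,100 + £425,000) / £68.46 = 15,791.70, so 15,792 controllers.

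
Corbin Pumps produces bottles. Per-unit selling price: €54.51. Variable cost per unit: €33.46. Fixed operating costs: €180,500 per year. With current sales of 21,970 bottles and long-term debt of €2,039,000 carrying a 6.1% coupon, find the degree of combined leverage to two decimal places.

2.93

Total contribution margin = 21,970 × €21.05 = €462,468.50.
Operating income = contribution − fixed costs = €462,468.50 − €180,500 = €281,968.50. Interest = €124,379.00.
DOL = €462,468.50 ÷ €281,968.50 = 1.6401; DFL = €281,968.50 ÷ €157,589.50 = 1.7893.
Combined leverage = 1.6401 × 1.7893 = 2.9346.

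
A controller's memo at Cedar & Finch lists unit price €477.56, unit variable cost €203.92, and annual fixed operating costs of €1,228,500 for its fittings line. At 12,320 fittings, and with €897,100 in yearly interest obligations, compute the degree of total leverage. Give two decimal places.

2.71

Contribution at this volume is 12,320 × €273.64 = €3,371,244.80.
Subtracting fixed costs: EBIT = €3,371,244.80 − €1,228,500 = €2,142,744.80. Interest = €897,100.00, so EBIT − I = €1,245,644.80.
Degree of total leverage = total CM / (EBIT − interest) = €3,371,244.80 / €1,245,644.80 = 2.7064.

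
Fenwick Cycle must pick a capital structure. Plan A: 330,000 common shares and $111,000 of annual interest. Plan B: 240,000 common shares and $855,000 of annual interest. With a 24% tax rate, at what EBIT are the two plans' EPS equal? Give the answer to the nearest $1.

$2,839,000

At indifference, (EBIT − 111,000)(1 − t)/330,000 = (EBIT − 855,000)(1 − t)/240,000.
Cancelling (1 − t) and cross-multiplying: 240,000·(EBIT − 111,000) = 330,000·(EBIT − 855,000).
Solving, EBIT = (855,000·330,000 − 111,000·240,000) / (330,000 − 240,000) = 255,510,000,000 / 90,000 = 2,839,000.00.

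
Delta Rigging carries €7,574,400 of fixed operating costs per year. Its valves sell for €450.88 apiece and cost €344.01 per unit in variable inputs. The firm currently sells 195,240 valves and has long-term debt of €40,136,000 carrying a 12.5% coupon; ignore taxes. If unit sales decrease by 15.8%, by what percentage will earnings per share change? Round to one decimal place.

-39.8%

Total contribution margin = 195,240 × €106.87 = €20,865,298.80.
EBIT = €20,865,298.80 − €7,574,400 = €13,290,898.80.
After interest of €5,017,000.00, pre-tax earnings = €8,273,898.80.
DCL = total CM / (EBIT − I) = €20,865,298.80 / €8,273,898.80 = 2.5218.
%ΔEPS = DCL × %ΔSales = 2.5218 × -15.8% = -39.8%.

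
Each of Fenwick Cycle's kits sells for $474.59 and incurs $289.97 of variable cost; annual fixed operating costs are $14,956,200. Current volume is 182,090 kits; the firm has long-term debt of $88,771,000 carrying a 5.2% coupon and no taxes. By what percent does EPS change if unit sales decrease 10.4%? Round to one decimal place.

Contribution at this volume is 182,090 × $184.62 = $33,617,455.80.
Operating income = contribution − fixed costs = $33,617,455.80 − $14,956,200 = $18,661,255.80.
After interest of $4,616,092.00, pre-tax earnings = $14,045,163.80.
DCL = total CM / (EBIT − I) = $33,617,455.80 / $14,045,163.80 = 2.3935.
%ΔEPS = DCL × %ΔSales = 2.3935 × -10.4% = -24.9%.

-24.9%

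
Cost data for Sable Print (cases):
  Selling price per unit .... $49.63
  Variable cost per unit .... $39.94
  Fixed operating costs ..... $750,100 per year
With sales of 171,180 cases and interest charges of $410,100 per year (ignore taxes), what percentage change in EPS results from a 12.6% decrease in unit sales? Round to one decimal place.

Contribution at this volume is 171,180 × $9.69 = $1,658,734.20.
Subtracting fixed costs: EBIT = $1,658,734.20 − $750,100 = $908,634.20.
Interest = $410,100.00, so EBIT − I = $498,534.20.
Degree of combined leverage = contribution ÷ (EBIT − I) = $1,658,734.20 ÷ $498,534.20 = 3.3272.
EPS therefore changes by 3.3272 × (-12.6%) = -41.9%.

-41.9%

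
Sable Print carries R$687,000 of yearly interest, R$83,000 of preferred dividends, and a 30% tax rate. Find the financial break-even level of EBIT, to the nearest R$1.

Preferred dividends are paid after tax, so their pre-tax equivalent is R$83,000 ÷ (1 − 0.30) = R$118,571.43.
EPS = 0 when EBIT covers interest plus the pre-tax preferred burden: R$687,000 + R$118,571.43 = R$805,571.43.

R$805,571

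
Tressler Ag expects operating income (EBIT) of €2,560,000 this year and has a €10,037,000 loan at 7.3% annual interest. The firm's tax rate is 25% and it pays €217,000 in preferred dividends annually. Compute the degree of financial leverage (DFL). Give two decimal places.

1.66

Interest = €732,701.00.
Preferred dividends grossed up pre-tax: €217,000 / (1 − 0.25) = €289,333.33.
DFL = EBIT ÷ [EBIT − I − D_p/(1−t)] = €2,560,000 ÷ [€2,560,000 − €732,701.00 − €289,333.33] = €2,560,000 ÷ €1,537,965.67 = 1.6645.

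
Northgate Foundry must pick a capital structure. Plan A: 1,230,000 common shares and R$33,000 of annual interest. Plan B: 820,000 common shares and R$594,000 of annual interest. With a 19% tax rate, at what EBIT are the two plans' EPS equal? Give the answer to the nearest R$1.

At indifference, (EBIT − 33,000)(1 − t)/1,230,000 = (EBIT − 594,000)(1 − t)/820,000.
The (1 − t) factor cancels: (EBIT − 33,000) × 820,000 = (EBIT − 594,000) × 1,230,000.
Solving, EBIT = (594,000·1,230,000 − 33,000·820,000) / (1,230,000 − 820,000) = 703,560,000,000 / 410,000 = 1,716,000.00.

R$1,716,000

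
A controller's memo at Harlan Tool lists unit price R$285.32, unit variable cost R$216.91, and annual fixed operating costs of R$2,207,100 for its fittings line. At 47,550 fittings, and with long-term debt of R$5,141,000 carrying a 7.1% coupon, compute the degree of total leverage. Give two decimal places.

4.78

At 47,550 units, contribution = 47,550 × R$68.41 = R$3,252,895.50.
Subtracting fixed costs: EBIT = R$3,252,895.50 − R$2,207,100 = R$1,045,795.50. Interest = R$365,011.00.
DOL = R$3,252,895.50 ÷ R$1,045,795.50 = 3.1105; DFL = R$1,045,795.50 ÷ R$680,784.50 = 1.5362.
Combined leverage = 3.1105 × 1.5362 = 4.7784.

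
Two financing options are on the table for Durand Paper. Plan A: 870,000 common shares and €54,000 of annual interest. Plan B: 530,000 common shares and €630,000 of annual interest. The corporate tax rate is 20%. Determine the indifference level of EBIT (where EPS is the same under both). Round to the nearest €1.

€1,527,882

At indifference, (EBIT − 54,000)(1 − t)/870,000 = (EBIT − 630,000)(1 − t)/530,000.
Cancelling (1 − t) and cross-multiplying: 530,000·(EBIT − 54,000) = 870,000·(EBIT − 630,000).
Solving, EBIT = (630,000·870,000 − 54,000·530,000) / (870,000 − 530,000) = 519,480,000,000 / 340,000 = 1,527,882.35.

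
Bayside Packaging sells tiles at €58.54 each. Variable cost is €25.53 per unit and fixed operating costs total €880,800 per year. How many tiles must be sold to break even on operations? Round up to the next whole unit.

Unit CM = price − variable cost = €58.54 − €25.53 = €33.01.
Break-even volume = fixed costs ÷ CM per unit = €880,800 ÷ €33.01 = 26,682.82, so 26,683 tiles.

26,683 tiles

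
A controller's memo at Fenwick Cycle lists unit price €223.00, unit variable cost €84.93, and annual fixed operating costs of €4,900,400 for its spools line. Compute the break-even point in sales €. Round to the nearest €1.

Contribution margin per unit = €223.00 − €84.93 = €138.07, a CM ratio of €138.07 ÷ €223.00 = 0.6191.
Break-even revenue = fixed costs × price ÷ CM = €4,900,400 × €223.00 ÷ €138.07 = €7,914,748.

€7,914,748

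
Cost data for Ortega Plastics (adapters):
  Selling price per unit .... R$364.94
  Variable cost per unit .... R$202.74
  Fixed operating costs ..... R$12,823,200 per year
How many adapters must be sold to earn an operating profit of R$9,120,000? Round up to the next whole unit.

135,285 adapters

Each unit contributes R$364.94 − R$202.74 = R$162.20.
Need Q such that Q × R$162.20 − R$12,823,200 = R$9,120,000, i.e. Q = R$21,943,200 / R$162.20 = 135,284.83 → 135,285.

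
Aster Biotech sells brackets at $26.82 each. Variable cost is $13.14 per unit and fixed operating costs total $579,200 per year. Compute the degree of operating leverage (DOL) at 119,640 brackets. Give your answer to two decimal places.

1.55

Contribution at this volume is 119,640 × $13.68 = $1,636,675.20.
Subtracting fixed costs: EBIT = $1,636,675.20 − $579,200 = $1,057,475.20.
So DOL = total CM / EBIT = $1,636,675.20 / $1,057,475.20 = 1.5477.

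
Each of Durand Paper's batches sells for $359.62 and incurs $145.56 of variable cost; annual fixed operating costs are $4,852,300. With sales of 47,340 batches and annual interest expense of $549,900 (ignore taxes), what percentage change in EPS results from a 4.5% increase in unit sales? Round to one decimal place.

Contribution at this volume is 47,340 × $214.06 = $10,133,600.40.
Subtracting fixed costs: EBIT = $10,133,600.40 − $4,852,300 = $5,281,300.40.
Interest = $549,900.00, so EBIT − I = $4,731,400.40.
Degree of combined leverage = contribution ÷ (EBIT − I) = $10,133,600.40 ÷ $4,731,400.40 = 2.1418.
%ΔEPS = DCL × %ΔSales = 2.1418 × +4.5% = +9.6%.

+9.6%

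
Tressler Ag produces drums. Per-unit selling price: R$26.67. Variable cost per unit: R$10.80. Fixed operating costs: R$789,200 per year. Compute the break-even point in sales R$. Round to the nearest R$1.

Contribution margin per unit = R$26.67 − R$10.80 = R$15.87, a CM ratio of R$15.87 ÷ R$26.67 = 0.5951.
Break-even sales = FC ÷ CM ratio = R$789,200 × R$26.67 / R$15.87 = R$1,326,274.

R$1,326,274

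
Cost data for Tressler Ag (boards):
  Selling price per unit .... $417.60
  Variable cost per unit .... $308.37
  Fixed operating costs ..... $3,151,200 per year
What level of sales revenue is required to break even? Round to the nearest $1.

Contribution margin per unit = $417.60 − $308.37 = $109.23, a CM ratio of $109.23 ÷ $417.60 = 0.2616.
Break-even revenue = fixed costs × price ÷ CM = $3,151,200 × $417.60 ÷ $109.23 = $12,047,433.

$12,047,433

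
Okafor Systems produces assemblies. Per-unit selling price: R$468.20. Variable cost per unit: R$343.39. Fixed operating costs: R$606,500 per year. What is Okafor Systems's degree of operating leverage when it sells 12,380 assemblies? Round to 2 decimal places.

1.65

Total contribution margin = 12,380 × R$124.81 = R$1,545,147.80.
Operating income = contribution − fixed costs = R$1,545,147.80 − R$606,500 = R$938,647.80.
DOL = contribution ÷ EBIT = R$1,545,147.80 ÷ R$938,647.80 = 1.6461.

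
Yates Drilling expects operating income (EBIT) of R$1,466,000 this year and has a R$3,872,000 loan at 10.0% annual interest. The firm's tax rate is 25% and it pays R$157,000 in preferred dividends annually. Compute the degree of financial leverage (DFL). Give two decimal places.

1.69

Annual interest charges come to R$387,200.00.
Preferred dividends grossed up pre-tax: R$157,000 / (1 − 0.25) = R$209,333.33.
DFL = EBIT ÷ [EBIT − I − D_p/(1−t)] = R$1,466,000 ÷ [R$1,466,000 − R$387,200.00 − R$209,333.33] = R$1,466,000 ÷ R$869,466.67 = 1.6861.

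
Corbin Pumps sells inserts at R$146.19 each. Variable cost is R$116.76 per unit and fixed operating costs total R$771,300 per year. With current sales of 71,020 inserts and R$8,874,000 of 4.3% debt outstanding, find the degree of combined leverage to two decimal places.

At 71,020 units, contribution = 71,020 × R$29.43 = R$2,090,118.60.
Subtracting fixed costs: EBIT = R$2,090,118.60 − R$771,300 = R$1,318,818.60. Interest = R$381,582.00, so EBIT − I = R$937,236.60.
DCL = contribution ÷ (EBIT − I) = R$2,090,118.60 ÷ R$937,236.60 = 2.2301.

2.23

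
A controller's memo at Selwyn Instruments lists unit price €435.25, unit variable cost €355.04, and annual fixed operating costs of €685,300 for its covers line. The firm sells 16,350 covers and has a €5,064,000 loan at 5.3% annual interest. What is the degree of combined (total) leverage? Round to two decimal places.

Total contribution margin = 16,350 × €80.21 = €1,311,433.50.
Operating income = contribution − fixed costs = €1,311,433.50 − €685,300 = €626,133.50. Interest = €268,392.00, so EBIT − I = €357,741.50.
DCL = contribution ÷ (EBIT − I) = €1,311,433.50 ÷ €357,741.50 = 3.6659.

3.67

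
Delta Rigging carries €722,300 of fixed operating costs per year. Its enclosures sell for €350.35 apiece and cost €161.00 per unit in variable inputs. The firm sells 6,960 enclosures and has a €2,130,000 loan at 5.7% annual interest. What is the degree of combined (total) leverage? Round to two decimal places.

2.78

Total contribution margin = 6,960 × €189.35 = €1,317,876.00.
Operating income = contribution − fixed costs = €1,317,876.00 − €722,300 = €595,576.00. Interest = €121,410.00, so EBIT − I = €474,166.00.
DCL = contribution ÷ (EBIT − I) = €1,317,876.00 ÷ €474,166.00 = 2.7794.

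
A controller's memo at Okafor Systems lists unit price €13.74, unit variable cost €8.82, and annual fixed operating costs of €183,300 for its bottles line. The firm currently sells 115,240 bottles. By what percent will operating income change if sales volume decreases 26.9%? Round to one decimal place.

Contribution at this volume is 115,240 × €4.92 = €566,980.80.
EBIT = €566,980.80 − €183,300 = €383,680.80.
Degree of operating leverage = €566,980.80 / €383,680.80 = 1.4777.
So EBIT moves 1.4777 × (-26.9%) = -39.8%.

-39.8%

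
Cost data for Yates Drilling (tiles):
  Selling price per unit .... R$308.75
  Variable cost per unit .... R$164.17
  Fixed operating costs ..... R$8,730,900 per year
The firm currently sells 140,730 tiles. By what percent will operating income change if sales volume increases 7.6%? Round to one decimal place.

+13.3%

Total contribution margin = 140,730 × R$144.58 = R$20,346,743.40.
Operating income = contribution − fixed costs = R$20,346,743.40 − R$8,730,900 = R$11,615,843.40.
Degree of operating leverage = R$20,346,743.40 / R$11,615,843.40 = 1.7516.
Operating income changes by 1.7516 × +7.6% = +13.3%.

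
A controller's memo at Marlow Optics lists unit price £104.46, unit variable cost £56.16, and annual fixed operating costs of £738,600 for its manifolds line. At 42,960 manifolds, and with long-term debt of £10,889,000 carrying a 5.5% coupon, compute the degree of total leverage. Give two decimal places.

2.81

At 42,960 units, contribution = 42,960 × £48.30 = £2,074,968.00.
Operating income = contribution − fixed costs = £2,074,968.00 − £738,600 = £1,336,368.00. Interest = £598,895.00, so EBIT − I = £737,473.00.
Degree of total leverage = total CM / (EBIT − interest) = £2,074,968.00 / £737,473.00 = 2.8136.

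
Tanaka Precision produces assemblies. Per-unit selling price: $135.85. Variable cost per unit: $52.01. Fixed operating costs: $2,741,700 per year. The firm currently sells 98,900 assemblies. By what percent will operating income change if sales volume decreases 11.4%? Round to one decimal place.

-17.0%

Total contribution margin = 98,900 × $83.84 = $8,291,776.00.
EBIT = $8,291,776.00 − $2,741,700 = $5,550,076.00.
DOL = contribution ÷ EBIT = $8,291,776.00 ÷ $5,550,076.00 = 1.4940.
%ΔEBIT = DOL × %ΔSales = 1.4940 × -11.4% = -17.0%.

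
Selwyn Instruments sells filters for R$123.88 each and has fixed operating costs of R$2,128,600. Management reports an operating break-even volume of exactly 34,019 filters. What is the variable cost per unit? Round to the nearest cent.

Contribution per unit must be FC / Q = R$2,128,600 / 34,019 = R$62.5709.
Hence VC = price − CM = R$123.88 − R$62.5709 = R$61.31.

R$61.31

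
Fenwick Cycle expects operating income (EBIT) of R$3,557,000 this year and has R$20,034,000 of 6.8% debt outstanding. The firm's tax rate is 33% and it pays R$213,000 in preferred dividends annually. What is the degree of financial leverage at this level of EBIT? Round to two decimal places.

1.90

Interest = R$1,362,312.00.
Pre-tax preferred-dividend burden = R$213,000 ÷ (1 − 0.33) = R$317,910.45.
DFL = EBIT ÷ [EBIT − I − D_p/(1−t)] = R$3,557,000 ÷ [R$3,557,000 − R$1,362,312.00 − R$317,910.45] = R$3,557,000 ÷ R$1,876,777.55 = 1.8953.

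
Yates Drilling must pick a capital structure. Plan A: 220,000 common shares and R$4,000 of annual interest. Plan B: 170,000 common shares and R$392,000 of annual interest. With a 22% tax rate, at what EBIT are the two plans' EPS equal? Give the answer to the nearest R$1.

At indifference, (EBIT − 4,000)(1 − t)/220,000 = (EBIT − 392,000)(1 − t)/170,000.
Cancelling (1 − t) and cross-multiplying: 170,000·(EBIT − 4,000) = 220,000·(EBIT − 392,000).
EBIT × (220,000 − 170,000) = 392,000 × 220,000 − 4,000 × 170,000 = 85,560,000,000, so EBIT = 85,560,000,000 ÷ 50,000 = 1,711,200.00.

R$1,711,200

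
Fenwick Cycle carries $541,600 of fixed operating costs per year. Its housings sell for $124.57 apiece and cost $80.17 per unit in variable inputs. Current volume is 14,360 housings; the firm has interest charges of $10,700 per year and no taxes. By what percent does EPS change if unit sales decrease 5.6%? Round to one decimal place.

-41.9%

At 14,360 units, contribution = 14,360 × $44.40 = $637,584.00.
Subtracting fixed costs: EBIT = $637,584.00 − $541,600 = $95,984.00.
Interest = $10,700.00, so EBIT − I = $85,284.00.
DCL = total CM / (EBIT − I) = $637,584.00 / $85,284.00 = 7.4760.
%ΔEPS = DCL × %ΔSales = 7.4760 × -5.6% = -41.9%.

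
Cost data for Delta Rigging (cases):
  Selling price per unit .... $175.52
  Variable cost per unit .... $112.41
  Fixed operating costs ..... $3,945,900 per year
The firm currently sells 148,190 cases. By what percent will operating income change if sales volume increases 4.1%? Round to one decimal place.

At 148,190 units, contribution = 148,190 × $63.11 = $9,352,270.90.
Subtracting fixed costs: EBIT = $9,352,270.90 − $3,945,900 = $5,406,370.90.
Degree of operating leverage = $9,352,270.90 / $5,406,370.90 = 1.7299.
So EBIT moves 1.7299 × (+4.1%) = +7.1%.

+7.1%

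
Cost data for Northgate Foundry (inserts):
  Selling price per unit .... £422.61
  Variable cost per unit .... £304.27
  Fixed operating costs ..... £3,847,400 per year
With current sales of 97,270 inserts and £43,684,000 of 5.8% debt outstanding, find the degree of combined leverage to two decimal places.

2.24

At 97,270 units, contribution = 97,270 × £118.34 = £11,510,931.80.
Subtracting fixed costs: EBIT = £11,510,931.80 − £3,847,400 = £7,663,531.80. Interest = £2,533,672.00, so EBIT − I = £5,129,859.80.
Degree of total leverage = total CM / (EBIT − interest) = £11,510,931.80 / £5,129,859.80 = 2.2439.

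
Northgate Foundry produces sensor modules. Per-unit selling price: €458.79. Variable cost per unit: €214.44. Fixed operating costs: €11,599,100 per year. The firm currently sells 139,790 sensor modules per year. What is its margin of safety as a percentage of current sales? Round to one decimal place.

Unit CM = price − variable cost = €458.79 − €214.44 = €244.35. Break-even units = €11,599,100 ÷ €244.35 = 47,469.20; break-even revenue = 47,469.20 × €458.79 = €21,778,396.11.
Current sales = 139,790 × €458.79 = €64,134,254.10.
Margin of safety = (€64,134,254.10 − €21,778,396.11) ÷ €64,134,254.10 = 66.0%.

66.0%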